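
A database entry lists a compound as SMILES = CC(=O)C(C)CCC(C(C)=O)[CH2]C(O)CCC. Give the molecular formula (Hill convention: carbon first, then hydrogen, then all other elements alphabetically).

Walk through each heavy atom and fill implicit hydrogens from standard valence (C 4, N 3, O 2, S 2, halogen 1):
  atom 1: C, bond orders sum to 1 (valence 4) → 3 H
  atom 2: C, bond orders sum to 4 (valence 4) → 0 H
  atom 3: O, bond orders sum to 2 (valence 2) → 0 H
  atom 4: C, bond orders sum to 3 (valence 4) → 1 H
  atom 5: C, bond orders sum to 1 (valence 4) → 3 H
  atom 6: C, bond orders sum to 2 (valence 4) → 2 H
  atom 7: C, bond orders sum to 2 (valence 4) → 2 H
  atom 8: C, bond orders sum to 3 (valence 4) → 1 H
  atom 9: C, bond orders sum to 4 (valence 4) → 0 H
  atom 10: C, bond orders sum to 1 (valence 4) → 3 H
  atom 11: O, bond orders sum to 2 (valence 2) → 0 H
  atom 12: C with explicit H count 2
  atom 13: C, bond orders sum to 3 (valence 4) → 1 H
  atom 14: O, bond orders sum to 1 (valence 2) → 1 H
  atom 15: C, bond orders sum to 2 (valence 4) → 2 H
  atom 16: C, bond orders sum to 2 (valence 4) → 2 H
  atom 17: C, bond orders sum to 1 (valence 4) → 3 H
Totals → C:14, H:26, O:3.

C14H26O3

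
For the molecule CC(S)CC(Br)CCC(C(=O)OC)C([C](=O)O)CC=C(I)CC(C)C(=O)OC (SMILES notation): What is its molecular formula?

C19H30BrIO6S

Walk through each heavy atom and fill implicit hydrogens from standard valence (C 4, N 3, O 2, S 2, halogen 1):
  atom 1: C, bond orders sum to 1 (valence 4) → 3 H
  atom 2: C, bond orders sum to 3 (valence 4) → 1 H
  atom 3: S, bond orders sum to 1 (valence 2) → 1 H
  atom 4: C, bond orders sum to 2 (valence 4) → 2 H
  atom 5: C, bond orders sum to 3 (valence 4) → 1 H
  atom 6: Br (halogen, monovalent) → 0 H
  atom 7: C, bond orders sum to 2 (valence 4) → 2 H
  atom 8: C, bond orders sum to 2 (valence 4) → 2 H
  atom 9: C, bond orders sum to 3 (valence 4) → 1 H
  atom 10: C, bond orders sum to 4 (valence 4) → 0 H
  atom 11: O, bond orders sum to 2 (valence 2) → 0 H
  atom 12: O, bond orders sum to 2 (valence 2) → 0 H
  atom 13: C, bond orders sum to 1 (valence 4) → 3 H
  atom 14: C, bond orders sum to 3 (valence 4) → 1 H
  atom 15: C with explicit H count 0
  atom 16: O, bond orders sum to 2 (valence 2) → 0 H
  atom 17: O, bond orders sum to 1 (valence 2) → 1 H
  atom 18: C, bond orders sum to 2 (valence 4) → 2 H
  atom 19: C, bond orders sum to 3 (valence 4) → 1 H
  atom 20: C, bond orders sum to 4 (valence 4) → 0 H
  atom 21: I (halogen, monovalent) → 0 H
  atom 22: C, bond orders sum to 2 (valence 4) → 2 H
  atom 23: C, bond orders sum to 3 (valence 4) → 1 H
  atom 24: C, bond orders sum to 1 (valence 4) → 3 H
  atom 25: C, bond orders sum to 4 (valence 4) → 0 H
  atom 26: O, bond orders sum to 2 (valence 2) → 0 H
  atom 27: O, bond orders sum to 2 (valence 2) → 0 H
  atom 28: C, bond orders sum to 1 (valence 4) → 3 H
Totals → C:19, H:30, Br:1, I:1, O:6, S:1.
In Hill order: C19H30BrIO6S.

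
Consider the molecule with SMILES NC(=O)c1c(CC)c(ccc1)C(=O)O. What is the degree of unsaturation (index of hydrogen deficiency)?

6

Molecular formula: C10H11NO3.
DoU = (2C + 2 + N − H − X) / 2, where X is the halogen count and O/S are ignored.
    = (2·10 + 2 + 1 − 11 − 0) / 2 = 12 / 2 = 6.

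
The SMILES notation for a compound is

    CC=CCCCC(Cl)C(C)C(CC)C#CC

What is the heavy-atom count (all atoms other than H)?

16

Every atom symbol written in the SMILES (organic subset) is one heavy atom; implicit H are not written.
Heavy atoms by element → C:15, Cl:1.
Total: 16.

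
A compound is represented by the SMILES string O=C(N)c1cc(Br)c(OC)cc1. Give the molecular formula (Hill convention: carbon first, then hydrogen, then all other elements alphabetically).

Walk through each heavy atom and fill implicit hydrogens from standard valence (C 4, N 3, O 2, S 2, halogen 1); for lowercase aromatic atoms, an aromatic c carries 1 H when it has two neighbours and 0 H with three, and aromatic n carries 0 H:
  atom 1: O, bond orders sum to 2 (valence 2) → 0 H
  atom 2: C, bond orders sum to 4 (valence 4) → 0 H
  atom 3: N, bond orders sum to 1 (valence 3) → 2 H
  atom 4: aromatic c, 3 neighbours → 0 H
  atom 5: aromatic c, 2 neighbours → 1 H
  atom 6: aromatic c, 3 neighbours → 0 H
  atom 7: Br (halogen, monovalent) → 0 H
  atom 8: aromatic c, 3 neighbours → 0 H
  atom 9: O, bond orders sum to 2 (valence 2) → 0 H
  atom 10: C, bond orders sum to 1 (valence 4) → 3 H
  atom 11: aromatic c, 2 neighbours → 1 H
  atom 12: aromatic c, 2 neighbours → 1 H
Totals → C:8, H:8, Br:1, N:1, O:2.
In Hill order: C8H8BrNO2.

C8H8BrNO2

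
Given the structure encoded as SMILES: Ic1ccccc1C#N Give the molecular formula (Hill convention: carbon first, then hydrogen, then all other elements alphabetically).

C7H4IN

Walk through each heavy atom and fill implicit hydrogens from standard valence (C 4, N 3, O 2, S 2, halogen 1); for lowercase aromatic atoms, an aromatic c carries 1 H when it has two neighbours and 0 H with three, and aromatic n carries 0 H:
  atom 1: I (halogen, monovalent) → 0 H
  atom 2: aromatic c, 3 neighbours → 0 H
  atom 3: aromatic c, 2 neighbours → 1 H
  atom 4: aromatic c, 2 neighbours → 1 H
  atom 5: aromatic c, 2 neighbours → 1 H
  atom 6: aromatic c, 2 neighbours → 1 H
  atom 7: aromatic c, 3 neighbours → 0 H
  atom 8: C, bond orders sum to 4 (valence 4) → 0 H
  atom 9: N, bond orders sum to 3 (valence 3) → 0 H
Totals → C:7, H:4, I:1, N:1.
In Hill order: C7H4IN.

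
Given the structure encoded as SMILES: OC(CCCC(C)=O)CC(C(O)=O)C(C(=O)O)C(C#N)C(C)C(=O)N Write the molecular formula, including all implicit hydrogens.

Walk through each heavy atom and fill implicit hydrogens from standard valence (C 4, N 3, O 2, S 2, halogen 1):
  atom 1: O, bond orders sum to 1 (valence 2) → 1 H
  atom 2: C, bond orders sum to 3 (valence 4) → 1 H
  atom 3: C, bond orders sum to 2 (valence 4) → 2 H
  atom 4: C, bond orders sum to 2 (valence 4) → 2 H
  atom 5: C, bond orders sum to 2 (valence 4) → 2 H
  atom 6: C, bond orders sum to 4 (valence 4) → 0 H
  atom 7: C, bond orders sum to 1 (valence 4) → 3 H
  atom 8: O, bond orders sum to 2 (valence 2) → 0 H
  atom 9: C, bond orders sum to 2 (valence 4) → 2 H
  atom 10: C, bond orders sum to 3 (valence 4) → 1 H
  atom 11: C, bond orders sum to 4 (valence 4) → 0 H
  atom 12: O, bond orders sum to 1 (valence 2) → 1 H
  atom 13: O, bond orders sum to 2 (valence 2) → 0 H
  atom 14: C, bond orders sum to 3 (valence 4) → 1 H
  atom 15: C, bond orders sum to 4 (valence 4) → 0 H
  atom 16: O, bond orders sum to 2 (valence 2) → 0 H
  atom 17: O, bond orders sum to 1 (valence 2) → 1 H
  atom 18: C, bond orders sum to 3 (valence 4) → 1 H
  atom 19: C, bond orders sum to 4 (valence 4) → 0 H
  atom 20: N, bond orders sum to 3 (valence 3) → 0 H
  atom 21: C, bond orders sum to 3 (valence 4) → 1 H
  atom 22: C, bond orders sum to 1 (valence 4) → 3 H
  atom 23: C, bond orders sum to 4 (valence 4) → 0 H
  atom 24: O, bond orders sum to 2 (valence 2) → 0 H
  atom 25: N, bond orders sum to 1 (valence 3) → 2 H
Totals → C:16, H:24, N:2, O:7.
In Hill order: C16H24N2O7.

C16H24N2O7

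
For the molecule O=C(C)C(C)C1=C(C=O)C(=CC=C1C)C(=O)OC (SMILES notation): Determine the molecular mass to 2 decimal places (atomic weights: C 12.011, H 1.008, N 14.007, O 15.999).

248.28 g/mol

First, the molecular formula is C14H16O4 (counting implicit H from valence).
  C: 14 × 12.011 = 168.154
  H: 16 × 1.008 = 16.128
  O: 4 × 15.999 = 63.996
Sum: 14×12.011 + 16×1.008 + 4×15.999 = 248.278 → 248.28 g/mol.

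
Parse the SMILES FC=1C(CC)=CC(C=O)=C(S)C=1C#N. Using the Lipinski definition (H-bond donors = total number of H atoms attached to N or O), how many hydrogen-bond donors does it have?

0

Donors: find every N or O and count the H atoms it carries.
  atom 9 (O): bond orders sum to 2 → 0 H
  atom 14 (N): bond orders sum to 3 → 0 H
Lipinski HBD = 0.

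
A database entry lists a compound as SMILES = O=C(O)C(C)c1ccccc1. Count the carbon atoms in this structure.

9

Count every carbon token in the SMILES (each C, including those in ring-closure positions and inside branches).
Carbon count: 9.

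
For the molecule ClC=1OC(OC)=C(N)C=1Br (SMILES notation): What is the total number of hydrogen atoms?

5

Walk through each heavy atom and fill implicit hydrogens from standard valence (C 4, N 3, O 2, S 2, halogen 1):
  atom 1: Cl (halogen, monovalent) → 0 H
  atom 2: C, bond orders sum to 4 (valence 4) → 0 H
  atom 3: O, bond orders sum to 2 (valence 2) → 0 H
  atom 4: C, bond orders sum to 4 (valence 4) → 0 H
  atom 5: O, bond orders sum to 2 (valence 2) → 0 H
  atom 6: C, bond orders sum to 1 (valence 4) → 3 H
  atom 7: C, bond orders sum to 4 (valence 4) → 0 H
  atom 8: N, bond orders sum to 1 (valence 3) → 2 H
  atom 9: C, bond orders sum to 4 (valence 4) → 0 H
  atom 10: Br (halogen, monovalent) → 0 H
Total hydrogens: 5.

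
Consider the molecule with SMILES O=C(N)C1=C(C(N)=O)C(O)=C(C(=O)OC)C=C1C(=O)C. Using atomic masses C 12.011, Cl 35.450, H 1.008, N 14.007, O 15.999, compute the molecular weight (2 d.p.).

280.24 g/mol

First, the molecular formula is C12H12N2O6 (counting implicit H from valence).
  C: 12 × 12.011 = 144.132
  H: 12 × 1.008 = 12.096
  N: 2 × 14.007 = 28.014
  O: 6 × 15.999 = 95.994
Sum: 12×12.011 + 12×1.008 + 2×14.007 + 6×15.999 = 280.236 → 280.24 g/mol.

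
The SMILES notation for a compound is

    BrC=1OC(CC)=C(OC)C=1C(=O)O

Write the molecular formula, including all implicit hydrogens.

Walk through each heavy atom and fill implicit hydrogens from standard valence (C 4, N 3, O 2, S 2, halogen 1):
  atom 1: Br (halogen, monovalent) → 0 H
  atom 2: C, bond orders sum to 4 (valence 4) → 0 H
  atom 3: O, bond orders sum to 2 (valence 2) → 0 H
  atom 4: C, bond orders sum to 4 (valence 4) → 0 H
  atom 5: C, bond orders sum to 2 (valence 4) → 2 H
  atom 6: C, bond orders sum to 1 (valence 4) → 3 H
  atom 7: C, bond orders sum to 4 (valence 4) → 0 H
  atom 8: O, bond orders sum to 2 (valence 2) → 0 H
  atom 9: C, bond orders sum to 1 (valence 4) → 3 H
  atom 10: C, bond orders sum to 4 (valence 4) → 0 H
  atom 11: C, bond orders sum to 4 (valence 4) → 0 H
  atom 12: O, bond orders sum to 2 (valence 2) → 0 H
  atom 13: O, bond orders sum to 1 (valence 2) → 1 H
Totals → C:8, H:9, Br:1, O:4.

C8H9BrO4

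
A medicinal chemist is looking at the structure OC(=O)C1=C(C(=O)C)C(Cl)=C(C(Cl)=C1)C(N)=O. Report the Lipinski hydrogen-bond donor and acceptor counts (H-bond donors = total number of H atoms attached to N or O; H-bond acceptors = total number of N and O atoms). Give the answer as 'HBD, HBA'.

3, 5

Donors: find every N or O and count the H atoms it carries.
  atom 1 (O): bond orders sum to 1 → 1 H
  atom 3 (O): bond orders sum to 2 → 0 H
  atom 7 (O): bond orders sum to 2 → 0 H
  atom 16 (N): bond orders sum to 1 → 2 H
  atom 17 (O): bond orders sum to 2 → 0 H
Lipinski HBD = 3.
Acceptors: N atoms = 1, O atoms = 4 → HBA = 5.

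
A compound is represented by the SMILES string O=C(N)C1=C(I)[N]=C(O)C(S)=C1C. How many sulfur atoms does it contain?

1

Scan the SMILES for S atoms (remember two-letter symbols like Cl and Br are single atoms).
Sulfur count: 1.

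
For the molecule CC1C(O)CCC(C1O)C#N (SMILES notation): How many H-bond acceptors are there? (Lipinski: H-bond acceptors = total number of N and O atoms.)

3

N atoms: 1; O atoms: 2.
Lipinski HBA = 1 + 2 = 3.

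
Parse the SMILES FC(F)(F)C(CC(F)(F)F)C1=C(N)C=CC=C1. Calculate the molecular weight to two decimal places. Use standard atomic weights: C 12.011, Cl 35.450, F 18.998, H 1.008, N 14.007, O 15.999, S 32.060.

First, the molecular formula is C10H9F6N (counting implicit H from valence).
  C: 10 × 12.011 = 120.110
  F: 6 × 18.998 = 113.988
  H: 9 × 1.008 = 9.072
  N: 1 × 14.007 = 14.007
Sum: 10×12.011 + 6×18.998 + 9×1.008 + 1×14.007 = 257.177 → 257.18 g/mol.

257.18 g/mol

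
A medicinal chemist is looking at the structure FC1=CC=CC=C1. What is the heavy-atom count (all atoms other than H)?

7

Every atom symbol written in the SMILES (organic subset) is one heavy atom; implicit H are not written.
Heavy atoms by element → C:6, F:1.
Total: 7.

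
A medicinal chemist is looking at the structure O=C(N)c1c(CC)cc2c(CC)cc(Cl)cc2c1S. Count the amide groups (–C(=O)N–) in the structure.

1

The amide motif appears at heavy-atom position 2 in the SMILES.
Other groups present: 1 thiol.
Amide count: 1.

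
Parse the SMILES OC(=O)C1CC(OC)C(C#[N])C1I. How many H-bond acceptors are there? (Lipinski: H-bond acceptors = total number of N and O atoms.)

N atoms: 1; O atoms: 3.
Lipinski HBA = 1 + 3 = 4.

4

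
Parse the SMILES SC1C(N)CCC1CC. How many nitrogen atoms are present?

1

Scan the SMILES for N atoms (remember two-letter symbols like Cl and Br are single atoms).
Nitrogen count: 1.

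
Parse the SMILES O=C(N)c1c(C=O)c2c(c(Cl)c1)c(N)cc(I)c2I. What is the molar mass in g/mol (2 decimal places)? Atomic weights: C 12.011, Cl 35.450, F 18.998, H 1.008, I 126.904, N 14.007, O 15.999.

First, the molecular formula is C12H7ClI2N2O2 (counting implicit H from valence).
  C: 12 × 12.011 = 144.132
  Cl: 1 × 35.450 = 35.450
  H: 7 × 1.008 = 7.056
  I: 2 × 126.904 = 253.808
  N: 2 × 14.007 = 28.014
  O: 2 × 15.999 = 31.998
Sum: 12×12.011 + 1×35.450 + 7×1.008 + 2×126.904 + 2×14.007 + 2×15.999 = 500.458 → 500.46 g/mol.

500.46 g/mol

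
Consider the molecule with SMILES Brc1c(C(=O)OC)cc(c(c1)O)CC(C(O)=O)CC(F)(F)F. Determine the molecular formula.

Walk through each heavy atom and fill implicit hydrogens from standard valence (C 4, N 3, O 2, S 2, halogen 1); for lowercase aromatic atoms, an aromatic c carries 1 H when it has two neighbours and 0 H with three, and aromatic n carries 0 H:
  atom 1: Br (halogen, monovalent) → 0 H
  atom 2: aromatic c, 3 neighbours → 0 H
  atom 3: aromatic c, 3 neighbours → 0 H
  atom 4: C, bond orders sum to 4 (valence 4) → 0 H
  atom 5: O, bond orders sum to 2 (valence 2) → 0 H
  atom 6: O, bond orders sum to 2 (valence 2) → 0 H
  atom 7: C, bond orders sum to 1 (valence 4) → 3 H
  atom 8: aromatic c, 2 neighbours → 1 H
  atom 9: aromatic c, 3 neighbours → 0 H
  atom 10: aromatic c, 3 neighbours → 0 H
  atom 11: aromatic c, 2 neighbours → 1 H
  atom 12: O, bond orders sum to 1 (valence 2) → 1 H
  atom 13: C, bond orders sum to 2 (valence 4) → 2 H
  atom 14: C, bond orders sum to 3 (valence 4) → 1 H
  atom 15: C, bond orders sum to 4 (valence 4) → 0 H
  atom 16: O, bond orders sum to 1 (valence 2) → 1 H
  atom 17: O, bond orders sum to 2 (valence 2) → 0 H
  atom 18: C, bond orders sum to 2 (valence 4) → 2 H
  atom 19: C, bond orders sum to 4 (valence 4) → 0 H
  atom 20: F (halogen, monovalent) → 0 H
  atom 21: F (halogen, monovalent) → 0 H
  atom 22: F (halogen, monovalent) → 0 H
Totals → C:13, H:12, Br:1, F:3, O:5.

C13H12BrF3O5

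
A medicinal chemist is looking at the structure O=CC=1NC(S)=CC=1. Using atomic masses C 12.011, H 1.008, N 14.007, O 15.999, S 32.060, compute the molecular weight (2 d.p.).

First, the molecular formula is C5H5NOS (counting implicit H from valence).
  C: 5 × 12.011 = 60.055
  H: 5 × 1.008 = 5.040
  N: 1 × 14.007 = 14.007
  O: 1 × 15.999 = 15.999
  S: 1 × 32.060 = 32.060
Sum: 5×12.011 + 5×1.008 + 1×14.007 + 1×15.999 + 1×32.060 = 127.161 → 127.16 g/mol.

127.16 g/mol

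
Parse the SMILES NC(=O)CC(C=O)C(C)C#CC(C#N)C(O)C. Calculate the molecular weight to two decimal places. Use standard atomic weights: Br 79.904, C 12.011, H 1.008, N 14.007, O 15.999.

First, the molecular formula is C12H16N2O3 (counting implicit H from valence).
  C: 12 × 12.011 = 144.132
  H: 16 × 1.008 = 16.128
  N: 2 × 14.007 = 28.014
  O: 3 × 15.999 = 47.997
Sum: 12×12.011 + 16×1.008 + 2×14.007 + 3×15.999 = 236.271 → 236.27 g/mol.

236.27 g/mol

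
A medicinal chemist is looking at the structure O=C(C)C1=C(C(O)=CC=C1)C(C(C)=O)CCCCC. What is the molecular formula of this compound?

C16H22O3

Walk through each heavy atom and fill implicit hydrogens from standard valence (C 4, N 3, O 2, S 2, halogen 1):
  atom 1: O, bond orders sum to 2 (valence 2) → 0 H
  atom 2: C, bond orders sum to 4 (valence 4) → 0 H
  atom 3: C, bond orders sum to 1 (valence 4) → 3 H
  atom 4: C, bond orders sum to 4 (valence 4) → 0 H
  atom 5: C, bond orders sum to 4 (valence 4) → 0 H
  atom 6: C, bond orders sum to 4 (valence 4) → 0 H
  atom 7: O, bond orders sum to 1 (valence 2) → 1 H
  atom 8: C, bond orders sum to 3 (valence 4) → 1 H
  atom 9: C, bond orders sum to 3 (valence 4) → 1 H
  atom 10: C, bond orders sum to 3 (valence 4) → 1 H
  atom 11: C, bond orders sum to 3 (valence 4) → 1 H
  atom 12: C, bond orders sum to 4 (valence 4) → 0 H
  atom 13: C, bond orders sum to 1 (valence 4) → 3 H
  atom 14: O, bond orders sum to 2 (valence 2) → 0 H
  atom 15: C, bond orders sum to 2 (valence 4) → 2 H
  atom 16: C, bond orders sum to 2 (valence 4) → 2 H
  atom 17: C, bond orders sum to 2 (valence 4) → 2 H
  atom 18: C, bond orders sum to 2 (valence 4) → 2 H
  atom 19: C, bond orders sum to 1 (valence 4) → 3 H
Totals → C:16, H:22, O:3.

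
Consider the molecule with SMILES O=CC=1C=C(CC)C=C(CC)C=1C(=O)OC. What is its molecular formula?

C13H16O3

Walk through each heavy atom and fill implicit hydrogens from standard valence (C 4, N 3, O 2, S 2, halogen 1):
  atom 1: O, bond orders sum to 2 (valence 2) → 0 H
  atom 2: C, bond orders sum to 3 (valence 4) → 1 H
  atom 3: C, bond orders sum to 4 (valence 4) → 0 H
  atom 4: C, bond orders sum to 3 (valence 4) → 1 H
  atom 5: C, bond orders sum to 4 (valence 4) → 0 H
  atom 6: C, bond orders sum to 2 (valence 4) → 2 H
  atom 7: C, bond orders sum to 1 (valence 4) → 3 H
  atom 8: C, bond orders sum to 3 (valence 4) → 1 H
  atom 9: C, bond orders sum to 4 (valence 4) → 0 H
  atom 10: C, bond orders sum to 2 (valence 4) → 2 H
  atom 11: C, bond orders sum to 1 (valence 4) → 3 H
  atom 12: C, bond orders sum to 4 (valence 4) → 0 H
  atom 13: C, bond orders sum to 4 (valence 4) → 0 H
  atom 14: O, bond orders sum to 2 (valence 2) → 0 H
  atom 15: O, bond orders sum to 2 (valence 2) → 0 H
  atom 16: C, bond orders sum to 1 (valence 4) → 3 H
Totals → C:13, H:16, O:3.
In Hill order: C13H16O3.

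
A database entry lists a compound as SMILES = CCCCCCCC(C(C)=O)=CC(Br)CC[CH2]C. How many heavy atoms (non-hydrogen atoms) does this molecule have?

Every atom symbol written in the SMILES (organic subset) is one heavy atom; implicit H are not written.
Heavy atoms by element → Br:1, C:16, O:1.
Total: 18.

18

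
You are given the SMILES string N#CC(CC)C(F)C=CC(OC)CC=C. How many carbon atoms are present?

12

Count every carbon token in the SMILES (each C, including those in ring-closure positions and inside branches).
Carbon count: 12.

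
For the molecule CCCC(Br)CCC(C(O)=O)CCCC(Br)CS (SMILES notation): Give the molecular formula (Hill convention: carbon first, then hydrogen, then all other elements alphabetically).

Walk through each heavy atom and fill implicit hydrogens from standard valence (C 4, N 3, O 2, S 2, halogen 1):
  atom 1: C, bond orders sum to 1 (valence 4) → 3 H
  atom 2: C, bond orders sum to 2 (valence 4) → 2 H
  atom 3: C, bond orders sum to 2 (valence 4) → 2 H
  atom 4: C, bond orders sum to 3 (valence 4) → 1 H
  atom 5: Br (halogen, monovalent) → 0 H
  atom 6: C, bond orders sum to 2 (valence 4) → 2 H
  atom 7: C, bond orders sum to 2 (valence 4) → 2 H
  atom 8: C, bond orders sum to 3 (valence 4) → 1 H
  atom 9: C, bond orders sum to 4 (valence 4) → 0 H
  atom 10: O, bond orders sum to 1 (valence 2) → 1 H
  atom 11: O, bond orders sum to 2 (valence 2) → 0 H
  atom 12: C, bond orders sum to 2 (valence 4) → 2 H
  atom 13: C, bond orders sum to 2 (valence 4) → 2 H
  atom 14: C, bond orders sum to 2 (valence 4) → 2 H
  atom 15: C, bond orders sum to 3 (valence 4) → 1 H
  atom 16: Br (halogen, monovalent) → 0 H
  atom 17: C, bond orders sum to 2 (valence 4) → 2 H
  atom 18: S, bond orders sum to 1 (valence 2) → 1 H
Totals → C:13, H:24, Br:2, O:2, S:1.

C13H24Br2O2S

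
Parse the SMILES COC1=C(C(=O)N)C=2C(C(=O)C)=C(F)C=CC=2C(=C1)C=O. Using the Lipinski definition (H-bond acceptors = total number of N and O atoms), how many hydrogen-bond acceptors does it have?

5

N atoms: 1; O atoms: 4.
Lipinski HBA = 1 + 4 = 5.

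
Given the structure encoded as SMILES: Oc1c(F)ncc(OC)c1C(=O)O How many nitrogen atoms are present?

Scan the SMILES for N atoms (remember two-letter symbols like Cl and Br are single atoms).
Nitrogen count: 1.

1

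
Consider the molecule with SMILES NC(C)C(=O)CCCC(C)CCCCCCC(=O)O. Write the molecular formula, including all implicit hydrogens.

Walk through each heavy atom and fill implicit hydrogens from standard valence (C 4, N 3, O 2, S 2, halogen 1):
  atom 1: N, bond orders sum to 1 (valence 3) → 2 H
  atom 2: C, bond orders sum to 3 (valence 4) → 1 H
  atom 3: C, bond orders sum to 1 (valence 4) → 3 H
  atom 4: C, bond orders sum to 4 (valence 4) → 0 H
  atom 5: O, bond orders sum to 2 (valence 2) → 0 H
  atom 6: C, bond orders sum to 2 (valence 4) → 2 H
  atom 7: C, bond orders sum to 2 (valence 4) → 2 H
  atom 8: C, bond orders sum to 2 (valence 4) → 2 H
  atom 9: C, bond orders sum to 3 (valence 4) → 1 H
  atom 10: C, bond orders sum to 1 (valence 4) → 3 H
  atom 11: C, bond orders sum to 2 (valence 4) → 2 H
  atom 12: C, bond orders sum to 2 (valence 4) → 2 H
  atom 13: C, bond orders sum to 2 (valence 4) → 2 H
  atom 14: C, bond orders sum to 2 (valence 4) → 2 H
  atom 15: C, bond orders sum to 2 (valence 4) → 2 H
  atom 16: C, bond orders sum to 2 (valence 4) → 2 H
  atom 17: C, bond orders sum to 4 (valence 4) → 0 H
  atom 18: O, bond orders sum to 2 (valence 2) → 0 H
  atom 19: O, bond orders sum to 1 (valence 2) → 1 H
Totals → C:15, H:29, N:1, O:3.

C15H29NO3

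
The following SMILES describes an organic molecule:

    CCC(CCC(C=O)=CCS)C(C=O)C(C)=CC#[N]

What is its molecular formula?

Walk through each heavy atom and fill implicit hydrogens from standard valence (C 4, N 3, O 2, S 2, halogen 1):
  atom 1: C, bond orders sum to 1 (valence 4) → 3 H
  atom 2: C, bond orders sum to 2 (valence 4) → 2 H
  atom 3: C, bond orders sum to 3 (valence 4) → 1 H
  atom 4: C, bond orders sum to 2 (valence 4) → 2 H
  atom 5: C, bond orders sum to 2 (valence 4) → 2 H
  atom 6: C, bond orders sum to 4 (valence 4) → 0 H
  atom 7: C, bond orders sum to 3 (valence 4) → 1 H
  atom 8: O, bond orders sum to 2 (valence 2) → 0 H
  atom 9: C, bond orders sum to 3 (valence 4) → 1 H
  atom 10: C, bond orders sum to 2 (valence 4) → 2 H
  atom 11: S, bond orders sum to 1 (valence 2) → 1 H
  atom 12: C, bond orders sum to 3 (valence 4) → 1 H
  atom 13: C, bond orders sum to 3 (valence 4) → 1 H
  atom 14: O, bond orders sum to 2 (valence 2) → 0 H
  atom 15: C, bond orders sum to 4 (valence 4) → 0 H
  atom 16: C, bond orders sum to 1 (valence 4) → 3 H
  atom 17: C, bond orders sum to 3 (valence 4) → 1 H
  atom 18: C, bond orders sum to 4 (valence 4) → 0 H
  atom 19: N with explicit H count 0
Totals → C:15, H:21, N:1, O:2, S:1.

C15H21NO2S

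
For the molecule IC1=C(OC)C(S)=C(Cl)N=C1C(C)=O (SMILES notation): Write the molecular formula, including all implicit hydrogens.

Walk through each heavy atom and fill implicit hydrogens from standard valence (C 4, N 3, O 2, S 2, halogen 1):
  atom 1: I (halogen, monovalent) → 0 H
  atom 2: C, bond orders sum to 4 (valence 4) → 0 H
  atom 3: C, bond orders sum to 4 (valence 4) → 0 H
  atom 4: O, bond orders sum to 2 (valence 2) → 0 H
  atom 5: C, bond orders sum to 1 (valence 4) → 3 H
  atom 6: C, bond orders sum to 4 (valence 4) → 0 H
  atom 7: S, bond orders sum to 1 (valence 2) → 1 H
  atom 8: C, bond orders sum to 4 (valence 4) → 0 H
  atom 9: Cl (halogen, monovalent) → 0 H
  atom 10: N, bond orders sum to 3 (valence 3) → 0 H
  atom 11: C, bond orders sum to 4 (valence 4) → 0 H
  atom 12: C, bond orders sum to 4 (valence 4) → 0 H
  atom 13: C, bond orders sum to 1 (valence 4) → 3 H
  atom 14: O, bond orders sum to 2 (valence 2) → 0 H
Totals → C:8, H:7, Cl:1, I:1, N:1, O:2, S:1.
In Hill order: C8H7ClINO2S.

C8H7ClINO2S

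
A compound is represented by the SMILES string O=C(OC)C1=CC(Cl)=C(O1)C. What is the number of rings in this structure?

1

In SMILES, each pair of matching ring-closure digits denotes one ring-closing bond; the number of such bonds equals the number of independent rings.
Ring-closure bonds here: 1.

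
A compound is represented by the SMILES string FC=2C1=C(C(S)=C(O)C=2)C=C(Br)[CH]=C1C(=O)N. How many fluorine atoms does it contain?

1

Scan the SMILES for F atoms (remember two-letter symbols like Cl and Br are single atoms).
Fluorine count: 1.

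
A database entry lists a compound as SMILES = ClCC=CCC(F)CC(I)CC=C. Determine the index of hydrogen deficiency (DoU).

2

Molecular formula: C10H15ClFI.
DoU = (2C + 2 + N − H − X) / 2, where X is the halogen count and O/S are ignored.
    = (2·10 + 2 + 0 − 15 − 3) / 2 = 4 / 2 = 2.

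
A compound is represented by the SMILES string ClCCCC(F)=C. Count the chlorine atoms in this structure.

1

Scan the SMILES for Cl atoms (remember two-letter symbols like Cl and Br are single atoms).
Chlorine count: 1.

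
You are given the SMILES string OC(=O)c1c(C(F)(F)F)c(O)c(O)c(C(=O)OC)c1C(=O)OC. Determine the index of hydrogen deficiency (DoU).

7

Molecular formula: C12H9F3O8.
DoU = (2C + 2 + N − H − X) / 2, where X is the halogen count and O/S are ignored.
    = (2·12 + 2 + 0 − 9 − 3) / 2 = 14 / 2 = 7.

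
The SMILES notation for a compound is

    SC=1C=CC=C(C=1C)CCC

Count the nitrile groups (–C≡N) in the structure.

Scan the SMILES for the nitrile motif — none present.
Groups that are present: 1 thiol.

0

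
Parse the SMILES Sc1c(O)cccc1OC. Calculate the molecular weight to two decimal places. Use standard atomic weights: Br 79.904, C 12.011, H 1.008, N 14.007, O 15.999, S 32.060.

First, the molecular formula is C7H8O2S (counting implicit H from valence).
  C: 7 × 12.011 = 84.077
  H: 8 × 1.008 = 8.064
  O: 2 × 15.999 = 31.998
  S: 1 × 32.060 = 32.060
Sum: 7×12.011 + 8×1.008 + 2×15.999 + 1×32.060 = 156.199 → 156.20 g/mol.

156.20 g/mol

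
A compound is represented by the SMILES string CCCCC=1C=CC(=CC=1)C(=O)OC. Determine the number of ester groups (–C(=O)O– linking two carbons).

1

The ester motif appears at heavy-atom position 11 in the SMILES.
Ester count: 1.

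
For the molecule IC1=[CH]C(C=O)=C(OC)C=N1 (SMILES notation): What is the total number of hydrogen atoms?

6

Walk through each heavy atom and fill implicit hydrogens from standard valence (C 4, N 3, O 2, S 2, halogen 1):
  atom 1: I (halogen, monovalent) → 0 H
  atom 2: C, bond orders sum to 4 (valence 4) → 0 H
  atom 3: C with explicit H count 1
  atom 4: C, bond orders sum to 4 (valence 4) → 0 H
  atom 5: C, bond orders sum to 3 (valence 4) → 1 H
  atom 6: O, bond orders sum to 2 (valence 2) → 0 H
  atom 7: C, bond orders sum to 4 (valence 4) → 0 H
  atom 8: O, bond orders sum to 2 (valence 2) → 0 H
  atom 9: C, bond orders sum to 1 (valence 4) → 3 H
  atom 10: C, bond orders sum to 3 (valence 4) → 1 H
  atom 11: N, bond orders sum to 3 (valence 3) → 0 H
Total hydrogens: 6.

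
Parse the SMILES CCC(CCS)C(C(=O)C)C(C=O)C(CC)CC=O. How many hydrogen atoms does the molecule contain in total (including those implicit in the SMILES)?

Walk through each heavy atom and fill implicit hydrogens from standard valence (C 4, N 3, O 2, S 2, halogen 1):
  atom 1: C, bond orders sum to 1 (valence 4) → 3 H
  atom 2: C, bond orders sum to 2 (valence 4) → 2 H
  atom 3: C, bond orders sum to 3 (valence 4) → 1 H
  atom 4: C, bond orders sum to 2 (valence 4) → 2 H
  atom 5: C, bond orders sum to 2 (valence 4) → 2 H
  atom 6: S, bond orders sum to 1 (valence 2) → 1 H
  atom 7: C, bond orders sum to 3 (valence 4) → 1 H
  atom 8: C, bond orders sum to 4 (valence 4) → 0 H
  atom 9: O, bond orders sum to 2 (valence 2) → 0 H
  atom 10: C, bond orders sum to 1 (valence 4) → 3 H
  atom 11: C, bond orders sum to 3 (valence 4) → 1 H
  atom 12: C, bond orders sum to 3 (valence 4) → 1 H
  atom 13: O, bond orders sum to 2 (valence 2) → 0 H
  atom 14: C, bond orders sum to 3 (valence 4) → 1 H
  atom 15: C, bond orders sum to 2 (valence 4) → 2 H
  atom 16: C, bond orders sum to 1 (valence 4) → 3 H
  atom 17: C, bond orders sum to 2 (valence 4) → 2 H
  atom 18: C, bond orders sum to 3 (valence 4) → 1 H
  atom 19: O, bond orders sum to 2 (valence 2) → 0 H
Total hydrogens: 26.

26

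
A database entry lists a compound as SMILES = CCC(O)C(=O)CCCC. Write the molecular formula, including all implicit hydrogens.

Walk through each heavy atom and fill implicit hydrogens from standard valence (C 4, N 3, O 2, S 2, halogen 1):
  atom 1: C, bond orders sum to 1 (valence 4) → 3 H
  atom 2: C, bond orders sum to 2 (valence 4) → 2 H
  atom 3: C, bond orders sum to 3 (valence 4) → 1 H
  atom 4: O, bond orders sum to 1 (valence 2) → 1 H
  atom 5: C, bond orders sum to 4 (valence 4) → 0 H
  atom 6: O, bond orders sum to 2 (valence 2) → 0 H
  atom 7: C, bond orders sum to 2 (valence 4) → 2 H
  atom 8: C, bond orders sum to 2 (valence 4) → 2 H
  atom 9: C, bond orders sum to 2 (valence 4) → 2 H
  atom 10: C, bond orders sum to 1 (valence 4) → 3 H
Totals → C:8, H:16, O:2.
In Hill order: C8H16O2.

C8H16O2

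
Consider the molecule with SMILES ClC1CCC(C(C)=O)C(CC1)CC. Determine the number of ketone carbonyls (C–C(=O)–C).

The ketone motif appears at heavy-atom position 6 in the SMILES.
Ketone count: 1.

1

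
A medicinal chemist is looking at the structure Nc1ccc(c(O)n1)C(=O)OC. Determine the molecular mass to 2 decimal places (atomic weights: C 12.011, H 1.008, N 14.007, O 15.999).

168.15 g/mol

First, the molecular formula is C7H8N2O3 (counting implicit H from valence).
  C: 7 × 12.011 = 84.077
  H: 8 × 1.008 = 8.064
  N: 2 × 14.007 = 28.014
  O: 3 × 15.999 = 47.997
Sum: 7×12.011 + 8×1.008 + 2×14.007 + 3×15.999 = 168.152 → 168.15 g/mol.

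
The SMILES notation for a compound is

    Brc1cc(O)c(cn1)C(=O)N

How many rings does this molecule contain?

1

In SMILES, each pair of matching ring-closure digits denotes one ring-closing bond; the number of such bonds equals the number of independent rings.
Ring-closure bonds here: 1.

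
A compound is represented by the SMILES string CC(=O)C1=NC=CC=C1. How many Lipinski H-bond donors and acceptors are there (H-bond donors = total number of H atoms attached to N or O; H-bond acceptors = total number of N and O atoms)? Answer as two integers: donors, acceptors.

0, 2

Donors: find every N or O and count the H atoms it carries.
  atom 3 (O): bond orders sum to 2 → 0 H
  atom 5 (N): bond orders sum to 3 → 0 H
Lipinski HBD = 0.
Acceptors: N atoms = 1, O atoms = 1 → HBA = 2.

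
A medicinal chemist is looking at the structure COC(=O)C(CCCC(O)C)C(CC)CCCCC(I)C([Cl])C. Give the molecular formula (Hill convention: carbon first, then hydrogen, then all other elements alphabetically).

C18H34ClIO3

Walk through each heavy atom and fill implicit hydrogens from standard valence (C 4, N 3, O 2, S 2, halogen 1):
  atom 1: C, bond orders sum to 1 (valence 4) → 3 H
  atom 2: O, bond orders sum to 2 (valence 2) → 0 H
  atom 3: C, bond orders sum to 4 (valence 4) → 0 H
  atom 4: O, bond orders sum to 2 (valence 2) → 0 H
  atom 5: C, bond orders sum to 3 (valence 4) → 1 H
  atom 6: C, bond orders sum to 2 (valence 4) → 2 H
  atom 7: C, bond orders sum to 2 (valence 4) → 2 H
  atom 8: C, bond orders sum to 2 (valence 4) → 2 H
  atom 9: C, bond orders sum to 3 (valence 4) → 1 H
  atom 10: O, bond orders sum to 1 (valence 2) → 1 H
  atom 11: C, bond orders sum to 1 (valence 4) → 3 H
  atom 12: C, bond orders sum to 3 (valence 4) → 1 H
  atom 13: C, bond orders sum to 2 (valence 4) → 2 H
  atom 14: C, bond orders sum to 1 (valence 4) → 3 H
  atom 15: C, bond orders sum to 2 (valence 4) → 2 H
  atom 16: C, bond orders sum to 2 (valence 4) → 2 H
  atom 17: C, bond orders sum to 2 (valence 4) → 2 H
  atom 18: C, bond orders sum to 2 (valence 4) → 2 H
  atom 19: C, bond orders sum to 3 (valence 4) → 1 H
  atom 20: I (halogen, monovalent) → 0 H
  atom 21: C, bond orders sum to 3 (valence 4) → 1 H
  atom 22: Cl with explicit H count 0
  atom 23: C, bond orders sum to 1 (valence 4) → 3 H
Totals → C:18, H:34, Cl:1, I:1, O:3.
In Hill order: C18H34ClIO3.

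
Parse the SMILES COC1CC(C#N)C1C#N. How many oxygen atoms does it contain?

Scan the SMILES for O atoms (remember two-letter symbols like Cl and Br are single atoms).
Oxygen count: 1.

1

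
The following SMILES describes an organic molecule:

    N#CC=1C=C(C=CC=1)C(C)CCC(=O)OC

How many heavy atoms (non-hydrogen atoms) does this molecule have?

16

Every atom symbol written in the SMILES (organic subset) is one heavy atom; implicit H are not written.
Heavy atoms by element → C:13, N:1, O:2.
Total: 16.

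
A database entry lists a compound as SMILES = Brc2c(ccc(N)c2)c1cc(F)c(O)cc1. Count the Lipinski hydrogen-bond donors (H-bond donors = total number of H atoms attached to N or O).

Donors: find every N or O and count the H atoms it carries.
  atom 7 (N): bond orders sum to 1 → 2 H
  atom 14 (O): bond orders sum to 1 → 1 H
Lipinski HBD = 3.

3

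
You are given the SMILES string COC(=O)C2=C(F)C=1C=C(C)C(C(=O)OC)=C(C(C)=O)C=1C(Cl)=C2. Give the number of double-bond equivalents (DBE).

10

Molecular formula: C17H14ClFO5.
DoU = (2C + 2 + N − H − X) / 2, where X is the halogen count and O/S are ignored.
    = (2·17 + 2 + 0 − 14 − 2) / 2 = 20 / 2 = 10.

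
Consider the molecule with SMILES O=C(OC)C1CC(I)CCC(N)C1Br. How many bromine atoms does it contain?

1

Scan the SMILES for Br atoms (remember two-letter symbols like Cl and Br are single atoms).
Bromine count: 1.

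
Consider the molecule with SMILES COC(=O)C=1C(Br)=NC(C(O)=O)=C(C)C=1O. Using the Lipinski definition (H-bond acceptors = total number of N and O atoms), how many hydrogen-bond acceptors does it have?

6

N atoms: 1; O atoms: 5.
Lipinski HBA = 1 + 5 = 6.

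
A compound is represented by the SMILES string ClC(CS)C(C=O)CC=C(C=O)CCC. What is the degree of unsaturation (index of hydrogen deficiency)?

3

Degree of unsaturation = (number of rings) + (number of π bonds).
Ring closures in the SMILES: 0.
π bonds: 3 double bonds (each 1 DoU) → 3 DoU from unsaturation.
Total DoU = 0 + 3 = 3.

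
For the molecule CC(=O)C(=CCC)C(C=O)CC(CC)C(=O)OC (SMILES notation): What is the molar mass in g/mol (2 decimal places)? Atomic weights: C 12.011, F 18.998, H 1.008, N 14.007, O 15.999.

254.33 g/mol

First, the molecular formula is C14H22O4 (counting implicit H from valence).
  C: 14 × 12.011 = 168.154
  H: 22 × 1.008 = 22.176
  O: 4 × 15.999 = 63.996
Sum: 14×12.011 + 22×1.008 + 4×15.999 = 254.326 → 254.33 g/mol.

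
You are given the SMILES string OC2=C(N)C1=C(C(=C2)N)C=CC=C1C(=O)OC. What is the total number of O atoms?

Scan the SMILES for O atoms (remember two-letter symbols like Cl and Br are single atoms).
Oxygen count: 3.

3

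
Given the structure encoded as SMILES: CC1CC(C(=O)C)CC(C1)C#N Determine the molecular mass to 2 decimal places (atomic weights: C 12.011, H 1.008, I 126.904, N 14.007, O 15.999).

First, the molecular formula is C10H15NO (counting implicit H from valence).
  C: 10 × 12.011 = 120.110
  H: 15 × 1.008 = 15.120
  N: 1 × 14.007 = 14.007
  O: 1 × 15.999 = 15.999
Sum: 10×12.011 + 15×1.008 + 1×14.007 + 1×15.999 = 165.236 → 165.24 g/mol.

165.24 g/mol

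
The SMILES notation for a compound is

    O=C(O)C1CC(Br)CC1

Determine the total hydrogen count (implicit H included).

Walk through each heavy atom and fill implicit hydrogens from standard valence (C 4, N 3, O 2, S 2, halogen 1):
  atom 1: O, bond orders sum to 2 (valence 2) → 0 H
  atom 2: C, bond orders sum to 4 (valence 4) → 0 H
  atom 3: O, bond orders sum to 1 (valence 2) → 1 H
  atom 4: C, bond orders sum to 3 (valence 4) → 1 H
  atom 5: C, bond orders sum to 2 (valence 4) → 2 H
  atom 6: C, bond orders sum to 3 (valence 4) → 1 H
  atom 7: Br (halogen, monovalent) → 0 H
  atom 8: C, bond orders sum to 2 (valence 4) → 2 H
  atom 9: C, bond orders sum to 2 (valence 4) → 2 H
Total hydrogens: 9.

9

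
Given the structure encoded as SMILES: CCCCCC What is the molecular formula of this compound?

Walk through each heavy atom and fill implicit hydrogens from standard valence (C 4, N 3, O 2, S 2, halogen 1):
  atom 1: C, bond orders sum to 1 (valence 4) → 3 H
  atom 2: C, bond orders sum to 2 (valence 4) → 2 H
  atom 3: C, bond orders sum to 2 (valence 4) → 2 H
  atom 4: C, bond orders sum to 2 (valence 4) → 2 H
  atom 5: C, bond orders sum to 2 (valence 4) → 2 H
  atom 6: C, bond orders sum to 1 (valence 4) → 3 H
Totals → C:6, H:14.
In Hill order: C6H14.

C6H14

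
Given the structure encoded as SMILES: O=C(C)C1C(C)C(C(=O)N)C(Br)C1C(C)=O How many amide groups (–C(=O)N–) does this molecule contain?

The amide motif appears at heavy-atom position 8 in the SMILES.
Other groups present: 2 ketone.
Amide count: 1.

1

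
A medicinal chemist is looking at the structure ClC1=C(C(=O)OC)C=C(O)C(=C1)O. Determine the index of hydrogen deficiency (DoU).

Molecular formula: C8H7ClO4.
DoU = (2C + 2 + N − H − X) / 2, where X is the halogen count and O/S are ignored.
    = (2·8 + 2 + 0 − 7 − 1) / 2 = 10 / 2 = 5.

5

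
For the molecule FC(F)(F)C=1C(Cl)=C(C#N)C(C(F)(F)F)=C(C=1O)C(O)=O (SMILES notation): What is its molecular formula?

Walk through each heavy atom and fill implicit hydrogens from standard valence (C 4, N 3, O 2, S 2, halogen 1):
  atom 1: F (halogen, monovalent) → 0 H
  atom 2: C, bond orders sum to 4 (valence 4) → 0 H
  atom 3: F (halogen, monovalent) → 0 H
  atom 4: F (halogen, monovalent) → 0 H
  atom 5: C, bond orders sum to 4 (valence 4) → 0 H
  atom 6: C, bond orders sum to 4 (valence 4) → 0 H
  atom 7: Cl (halogen, monovalent) → 0 H
  atom 8: C, bond orders sum to 4 (valence 4) → 0 H
  atom 9: C, bond orders sum to 4 (valence 4) → 0 H
  atom 10: N, bond orders sum to 3 (valence 3) → 0 H
  atom 11: C, bond orders sum to 4 (valence 4) → 0 H
  atom 12: C, bond orders sum to 4 (valence 4) → 0 H
  atom 13: F (halogen, monovalent) → 0 H
  atom 14: F (halogen, monovalent) → 0 H
  atom 15: F (halogen, monovalent) → 0 H
  atom 16: C, bond orders sum to 4 (valence 4) → 0 H
  atom 17: C, bond orders sum to 4 (valence 4) → 0 H
  atom 18: O, bond orders sum to 1 (valence 2) → 1 H
  atom 19: C, bond orders sum to 4 (valence 4) → 0 H
  atom 20: O, bond orders sum to 1 (valence 2) → 1 H
  atom 21: O, bond orders sum to 2 (valence 2) → 0 H
Totals → C:10, H:2, Cl:1, F:6, N:1, O:3.
In Hill order: C10H2ClF6NO3.

C10H2ClF6NO3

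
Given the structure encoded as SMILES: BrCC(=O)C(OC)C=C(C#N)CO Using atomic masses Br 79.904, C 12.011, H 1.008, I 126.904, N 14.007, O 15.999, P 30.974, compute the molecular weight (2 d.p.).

First, the molecular formula is C8H10BrNO3 (counting implicit H from valence).
  Br: 1 × 79.904 = 79.904
  C: 8 × 12.011 = 96.088
  H: 10 × 1.008 = 10.080
  N: 1 × 14.007 = 14.007
  O: 3 × 15.999 = 47.997
Sum: 1×79.904 + 8×12.011 + 10×1.008 + 1×14.007 + 3×15.999 = 248.076 → 248.08 g/mol.

248.08 g/mol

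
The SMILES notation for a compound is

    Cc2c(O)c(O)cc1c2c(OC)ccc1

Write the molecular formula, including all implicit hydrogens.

C12H12O3

Walk through each heavy atom and fill implicit hydrogens from standard valence (C 4, N 3, O 2, S 2, halogen 1); for lowercase aromatic atoms, an aromatic c carries 1 H when it has two neighbours and 0 H with three, and aromatic n carries 0 H:
  atom 1: C, bond orders sum to 1 (valence 4) → 3 H
  atom 2: aromatic c, 3 neighbours → 0 H
  atom 3: aromatic c, 3 neighbours → 0 H
  atom 4: O, bond orders sum to 1 (valence 2) → 1 H
  atom 5: aromatic c, 3 neighbours → 0 H
  atom 6: O, bond orders sum to 1 (valence 2) → 1 H
  atom 7: aromatic c, 2 neighbours → 1 H
  atom 8: aromatic c, 3 neighbours → 0 H
  atom 9: aromatic c, 3 neighbours → 0 H
  atom 10: aromatic c, 3 neighbours → 0 H
  atom 11: O, bond orders sum to 2 (valence 2) → 0 H
  atom 12: C, bond orders sum to 1 (valence 4) → 3 H
  atom 13: aromatic c, 2 neighbours → 1 H
  atom 14: aromatic c, 2 neighbours → 1 H
  atom 15: aromatic c, 2 neighbours → 1 H
Totals → C:12, H:12, O:3.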